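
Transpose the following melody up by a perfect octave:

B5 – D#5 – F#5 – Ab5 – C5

B6 D#6 F#6 Ab6 C6

A perfect octave up from B5 gives B6.
D#5: an octave up reaches D, and 12 semitones makes it D#6.
F#5: an octave up reaches F, and 12 semitones makes it F#6.
Ab5 up a perfect octave is Ab6.
C5: an octave up reaches C, and 12 semitones makes it C6.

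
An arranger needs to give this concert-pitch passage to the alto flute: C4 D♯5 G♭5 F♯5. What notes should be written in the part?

The alto flute sounds a perfect fourth below written, so the written part must be a perfect fourth above concert — transpose each note up.
C4 becomes F4
D#5 becomes G#5
Gb5 becomes Cb6
F#5 becomes B5

F4 G#5 Cb6 B5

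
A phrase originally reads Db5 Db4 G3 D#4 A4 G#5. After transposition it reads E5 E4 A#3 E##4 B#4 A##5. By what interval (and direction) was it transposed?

Take the first pair: Db5 → E5. D to E spans 2 letter names, so the interval is some kind of second.
Db5 to E5 is 3 semitones, which makes it an augmented second; the second version is higher, so the direction is up.
Checking another pair — G#5 → A##5 — gives the same interval.

up an augmented second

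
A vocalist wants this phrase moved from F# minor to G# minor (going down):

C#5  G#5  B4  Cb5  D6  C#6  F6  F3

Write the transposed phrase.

F# minor to G# minor down is a minor seventh, so every note moves down by that interval.
C#5 to D#4
G#5 to A#4
B4 to C#4
Cb5 to Db4
D6 to E5
C#6 to D#5
F6 to G5
F3 to G2

D#4 A#4 C#4 Db4 E5 D#5 G5 G2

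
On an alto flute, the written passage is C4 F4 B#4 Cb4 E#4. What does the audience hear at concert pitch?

The alto flute sounds a perfect fourth below written, so transpose each written note down a perfect fourth.
C4 → G3
F4 → C4
B#4 → F##4
Cb4 → Gb3
E#4 → B#3

G3 C4 F##4 Gb3 B#3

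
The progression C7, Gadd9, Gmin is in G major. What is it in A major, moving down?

D7 Aadd9 Amin

G major down to A major is a minor seventh; each chord root moves by that interval while the quality stays the same.
C7: root C down a minor seventh → D, giving D7.
Gadd9: root G down a minor seventh → A, giving Aadd9.
Gmin: root G down a minor seventh → A, giving Amin.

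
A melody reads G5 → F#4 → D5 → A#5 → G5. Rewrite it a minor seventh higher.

F6 E5 C6 G#6 F6

G5 up a minor seventh is F6.
A minor seventh up from F#4 gives E5.
D5: a seventh up reaches C, and 10 semitones makes it C6.
A minor seventh up from A#5 gives G#6.
A minor seventh up from G5 gives F6.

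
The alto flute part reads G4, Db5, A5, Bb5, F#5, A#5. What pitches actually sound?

The alto flute sounds a perfect fourth below written, so transpose each written note down a perfect fourth.
G4 → D4
Db5 → Ab4
A5 → E5
Bb5 → F5
F#5 → C#5
A#5 → E#5

D4 Ab4 E5 F5 C#5 E#5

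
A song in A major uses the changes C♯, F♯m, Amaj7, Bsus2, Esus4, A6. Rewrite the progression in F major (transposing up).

A major up to F major is a minor sixth; each chord root moves by that interval while the quality stays the same.
C♯: root C♯ up a minor sixth → A, giving A.
F♯m: root F♯ up a minor sixth → D, giving Dm.
Amaj7: root A up a minor sixth → F, giving Fmaj7.
Bsus2: root B up a minor sixth → G, giving Gsus2.
Esus4: root E up a minor sixth → C, giving Csus4.
A6: root A up a minor sixth → F, giving F6.

A Dm Fmaj7 Gsus2 Csus4 F6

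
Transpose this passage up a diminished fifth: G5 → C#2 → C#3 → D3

Db6 G2 G3 Ab3

G5: a fifth up reaches D, and 6 semitones makes it Db6.
C#2 up a diminished fifth is G2.
C#3 up a diminished fifth is G3.
A diminished fifth up from D3 gives Ab3.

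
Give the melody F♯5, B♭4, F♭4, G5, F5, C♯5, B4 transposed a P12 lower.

B3 Eb3 Bbb2 C4 Bb3 F#3 E3

F#5 down a perfect twelfth is B3.
Bb4: a twelfth down reaches E, and 19 semitones makes it Eb3.
A perfect twelfth down from Fb4 gives Bbb2.
G5: a twelfth down reaches C, and 19 semitones makes it C4.
F5: a twelfth down reaches B, and 19 semitones makes it Bb3.
A perfect twelfth down from C#5 gives F#3.
A perfect twelfth down from B4 gives E3.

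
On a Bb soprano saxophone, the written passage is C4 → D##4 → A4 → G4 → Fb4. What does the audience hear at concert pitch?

Written C4 on the Bb soprano saxophone sounds as Bb3, a major second lower; apply that shift to every note.
C4 becomes Bb3
D##4 becomes C##4
A4 becomes G4
G4 becomes F4
Fb4 becomes Ebb4

Bb3 C##4 G4 F4 Ebb4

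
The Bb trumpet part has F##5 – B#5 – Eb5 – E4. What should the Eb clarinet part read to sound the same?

C##5 F##5 Bb4 B3

First find concert pitch: the Bb trumpet sounds a major second below written, so F##5 B#5 Eb5 E4 sounds E#5 A#5 Db5 D4.
Then write for Eb clarinet: it sounds a minor third above written, so the part must be a minor third below concert.
E#5 → C##5
A#5 → F##5
Db5 → Bb4
D4 → B3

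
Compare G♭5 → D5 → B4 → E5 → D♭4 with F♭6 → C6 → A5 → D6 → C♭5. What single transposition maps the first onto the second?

From Gb5 to Fb6 is 7 letter names — a seventh of some quality.
Gb5 to Fb6 is 10 semitones, which makes it a minor seventh; the second version is higher, so the direction is up.
Checking another pair — Db4 → Cb5 — gives the same interval.

up a minor seventh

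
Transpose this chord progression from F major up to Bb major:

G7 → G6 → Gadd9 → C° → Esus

F major up to Bb major is a perfect fourth; each chord root moves by that interval while the quality stays the same.
G7: root G up a perfect fourth → C, giving C7.
G6: root G up a perfect fourth → C, giving C6.
Gadd9: root G up a perfect fourth → C, giving Cadd9.
C°: root C up a perfect fourth → F, giving F°.
Esus: root E up a perfect fourth → A, giving Asus.

C7 C6 Cadd9 F° Asus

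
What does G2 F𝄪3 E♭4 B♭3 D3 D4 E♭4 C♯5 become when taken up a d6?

Ebb3 D4 Cbb5 Gbb4 Bbb3 Bbb4 Cbb5 Ab5

G2 -> Ebb3
F##3 -> D4
Eb4 -> Cbb5
Bb3 -> Gbb4
D3 -> Bbb3
D4 -> Bbb4
Eb4 -> Cbb5
C#5 -> Ab5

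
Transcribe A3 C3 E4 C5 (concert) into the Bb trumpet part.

The Bb trumpet sounds a major second below written, so the written part must be a major second above concert — transpose each note up.
A3 gives B3
C3 gives D3
E4 gives F#4
C5 gives D5

B3 D3 F#4 D5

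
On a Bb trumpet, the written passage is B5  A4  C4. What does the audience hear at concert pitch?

A5 G4 Bb3

The Bb trumpet sounds a major second below written, so transpose each written note down a major second.
B5 → A5
A4 → G4
C4 → Bb3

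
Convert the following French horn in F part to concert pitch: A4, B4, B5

D4 E4 E5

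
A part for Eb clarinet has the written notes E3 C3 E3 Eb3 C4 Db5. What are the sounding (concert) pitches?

G3 Eb3 G3 Gb3 Eb4 Fb5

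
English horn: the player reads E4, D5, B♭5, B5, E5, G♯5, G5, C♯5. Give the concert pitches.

Written C4 on the English horn sounds as F3, a perfect fifth lower; apply that shift to every note.
E4 -> A3
D5 -> G4
Bb5 -> Eb5
B5 -> E5
E5 -> A4
G#5 -> C#5
G5 -> C5
C#5 -> F#4

A3 G4 Eb5 E5 A4 C#5 C5 F#4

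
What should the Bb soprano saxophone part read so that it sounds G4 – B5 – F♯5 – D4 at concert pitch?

Written C4 sounds as Bb3 on the Bb soprano saxophone, so concert pitches are written a major second up.
G4 → A4
B5 → C#6
F#5 → G#5
D4 → E4

A4 C#6 G#5 E4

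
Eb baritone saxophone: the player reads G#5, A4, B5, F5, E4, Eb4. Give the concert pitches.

Written C4 on the Eb baritone saxophone sounds as Eb2, a major thirteenth lower; apply that shift to every note.
G#5 to B3
A4 to C3
B5 to D4
F5 to Ab3
E4 to G2
Eb4 to Gb2

B3 C3 D4 Ab3 G2 Gb2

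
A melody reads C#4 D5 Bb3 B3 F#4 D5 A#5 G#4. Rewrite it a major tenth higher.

C#4: a tenth up reaches E, and 16 semitones makes it E#5.
D5: a tenth up reaches F, and 16 semitones makes it F#6.
Bb3 up a major tenth is D5.
B3: a tenth up reaches D, and 16 semitones makes it D#5.
F#4: a tenth up reaches A, and 16 semitones makes it A#5.
A major tenth up from D5 gives F#6.
A#5 up a major tenth is C##7.
G#4 up a major tenth is B#5.

E#5 F#6 D5 D#5 A#5 F#6 C##7 B#5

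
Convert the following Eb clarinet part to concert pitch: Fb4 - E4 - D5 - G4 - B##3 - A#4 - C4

Abb4 G4 F5 Bb4 D##4 C#5 Eb4

The Eb clarinet sounds a minor third above written, so transpose each written note up a minor third.
Fb4 gives Abb4
E4 gives G4
D5 gives F5
G4 gives Bb4
B##3 gives D##4
A#4 gives C#5
C4 gives Eb4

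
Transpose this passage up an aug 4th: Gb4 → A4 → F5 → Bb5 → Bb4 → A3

C5 D#5 B5 E6 E5 D#4

Gb4: a fourth up reaches C, and 6 semitones makes it C5.
An augmented fourth up from A4 gives D#5.
F5 up an augmented fourth is B5.
Bb5 up an augmented fourth is E6.
Bb4: a fourth up reaches E, and 6 semitones makes it E5.
An augmented fourth up from A3 gives D#4.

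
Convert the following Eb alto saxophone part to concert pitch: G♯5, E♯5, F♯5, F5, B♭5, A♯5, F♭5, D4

Written C4 on the Eb alto saxophone sounds as Eb3, a major sixth lower; apply that shift to every note.
G#5 to B4
E#5 to G#4
F#5 to A4
F5 to Ab4
Bb5 to Db5
A#5 to C#5
Fb5 to Abb4
D4 to F3

B4 G#4 A4 Ab4 Db5 C#5 Abb4 F3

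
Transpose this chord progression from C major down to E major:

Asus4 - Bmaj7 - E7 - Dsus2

C major down to E major is a minor sixth; each chord root moves by that interval while the quality stays the same.
Asus4: root A down a minor sixth → C#, giving C#sus4.
Bmaj7: root B down a minor sixth → D#, giving D#maj7.
E7: root E down a minor sixth → G#, giving G#7.
Dsus2: root D down a minor sixth → F#, giving F#sus2.

C#sus4 D#maj7 G#7 F#sus2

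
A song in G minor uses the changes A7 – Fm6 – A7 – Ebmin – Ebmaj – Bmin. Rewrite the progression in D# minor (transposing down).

G minor down to D# minor is a diminished fourth; each chord root moves by that interval while the quality stays the same.
A7: root A down a diminished fourth → E#, giving E#7.
Fm6: root F down a diminished fourth → C#, giving C#m6.
A7: root A down a diminished fourth → E#, giving E#7.
Ebmin: root Eb down a diminished fourth → B, giving Bmin.
Ebmaj: root Eb down a diminished fourth → B, giving Bmaj.
Bmin: root B down a diminished fourth → F##, giving F##min.

E#7 C#m6 E#7 Bmin Bmaj F##min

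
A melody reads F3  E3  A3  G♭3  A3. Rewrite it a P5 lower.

A perfect fifth down from F3 gives Bb2.
E3 down a perfect fifth is A2.
A3 down a perfect fifth is D3.
Gb3: a fifth down reaches C, and 7 semitones makes it Cb3.
A perfect fifth down from A3 gives D3.

Bb2 A2 D3 Cb3 D3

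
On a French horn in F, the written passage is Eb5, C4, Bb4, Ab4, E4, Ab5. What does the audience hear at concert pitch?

Written C4 on the French horn in F sounds as F3, a perfect fifth lower; apply that shift to every note.
Eb5 → Ab4
C4 → F3
Bb4 → Eb4
Ab4 → Db4
E4 → A3
Ab5 → Db5

Ab4 F3 Eb4 Db4 A3 Db5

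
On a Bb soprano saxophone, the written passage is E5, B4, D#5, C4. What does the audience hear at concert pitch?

D5 A4 C#5 Bb3

The Bb soprano saxophone sounds a major second below written, so transpose each written note down a major second.
E5 gives D5
B4 gives A4
D#5 gives C#5
C4 gives Bb3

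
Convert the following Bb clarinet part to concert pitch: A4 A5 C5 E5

G4 G5 Bb4 D5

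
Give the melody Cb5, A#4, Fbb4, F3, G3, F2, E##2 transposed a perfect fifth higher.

A perfect fifth up from Cb5 gives Gb5.
A#4: a fifth up reaches E, and 7 semitones makes it E#5.
Fbb4 up a perfect fifth is Cbb5.
A perfect fifth up from F3 gives C4.
G3: a fifth up reaches D, and 7 semitones makes it D4.
F2 up a perfect fifth is C3.
A perfect fifth up from E##2 gives B##2.

Gb5 E#5 Cbb5 C4 D4 C3 B##2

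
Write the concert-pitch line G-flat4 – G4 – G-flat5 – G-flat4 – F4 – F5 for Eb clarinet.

The Eb clarinet sounds a minor third above written, so the written part must be a minor third below concert — transpose each note down.
Gb4 gives Eb4
G4 gives E4
Gb5 gives Eb5
Gb4 gives Eb4
F4 gives D4
F5 gives D5

Eb4 E4 Eb5 Eb4 D4 D5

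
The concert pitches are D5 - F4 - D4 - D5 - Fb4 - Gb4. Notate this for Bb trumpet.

E5 G4 E4 E5 Gb4 Ab4

The Bb trumpet sounds a major second below written, so the written part must be a major second above concert — transpose each note up.
D5 to E5
F4 to G4
D4 to E4
D5 to E5
Fb4 to Gb4
Gb4 to Ab4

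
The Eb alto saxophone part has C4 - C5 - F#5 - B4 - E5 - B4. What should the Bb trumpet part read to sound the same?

First find concert pitch: the Eb alto saxophone sounds a major sixth below written, so C4 C5 F#5 B4 E5 B4 sounds Eb3 Eb4 A4 D4 G4 D4.
Then write for Bb trumpet: it sounds a major second below written, so the part must be a major second above concert.
Eb3 → F3
Eb4 → F4
A4 → B4
D4 → E4
G4 → A4
D4 → E4

F3 F4 B4 E4 A4 E4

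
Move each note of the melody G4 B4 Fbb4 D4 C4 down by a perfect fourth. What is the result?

G4 to D4
B4 to F#4
Fbb4 to Cbb4
D4 to A3
C4 to G3

D4 F#4 Cbb4 A3 G3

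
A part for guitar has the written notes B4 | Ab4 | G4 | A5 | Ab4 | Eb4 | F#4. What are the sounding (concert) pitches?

B3 Ab3 G3 A4 Ab3 Eb3 F#3

Written C4 on the guitar sounds as C3, a perfect octave lower; apply that shift to every note.
B4 gives B3
Ab4 gives Ab3
G4 gives G3
A5 gives A4
Ab4 gives Ab3
Eb4 gives Eb3
F#4 gives F#3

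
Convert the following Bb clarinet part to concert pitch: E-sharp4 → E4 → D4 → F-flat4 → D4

D#4 D4 C4 Ebb4 C4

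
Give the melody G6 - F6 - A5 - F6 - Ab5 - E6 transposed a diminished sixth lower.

G6: a sixth down reaches B, and 7 semitones makes it B#5.
F6 down a diminished sixth is A#5.
A5 down a diminished sixth is C##5.
F6: a sixth down reaches A, and 7 semitones makes it A#5.
Ab5 down a diminished sixth is C#5.
E6 down a diminished sixth is G##5.

B#5 A#5 C##5 A#5 C#5 G##5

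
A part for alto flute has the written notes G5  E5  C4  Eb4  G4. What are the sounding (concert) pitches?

D5 B4 G3 Bb3 D4

Written C4 on the alto flute sounds as G3, a perfect fourth lower; apply that shift to every note.
G5 to D5
E5 to B4
C4 to G3
Eb4 to Bb3
G4 to D4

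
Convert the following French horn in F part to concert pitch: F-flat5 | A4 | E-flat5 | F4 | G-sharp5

Bbb4 D4 Ab4 Bb3 C#5

The French horn in F sounds a perfect fifth below written, so transpose each written note down a perfect fifth.
Fb5 -> Bbb4
A4 -> D4
Eb5 -> Ab4
F4 -> Bb3
G#5 -> C#5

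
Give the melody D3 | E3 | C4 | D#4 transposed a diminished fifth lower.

D3 down a diminished fifth is G#2.
A diminished fifth down from E3 gives A#2.
C4: a fifth down reaches F, and 6 semitones makes it F#3.
D#4 down a diminished fifth is G##3.

G#2 A#2 F#3 G##3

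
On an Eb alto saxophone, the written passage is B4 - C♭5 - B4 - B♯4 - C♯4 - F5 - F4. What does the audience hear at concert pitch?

The Eb alto saxophone sounds a major sixth below written, so transpose each written note down a major sixth.
B4 becomes D4
Cb5 becomes Ebb4
B4 becomes D4
B#4 becomes D#4
C#4 becomes E3
F5 becomes Ab4
F4 becomes Ab3

D4 Ebb4 D4 D#4 E3 Ab4 Ab3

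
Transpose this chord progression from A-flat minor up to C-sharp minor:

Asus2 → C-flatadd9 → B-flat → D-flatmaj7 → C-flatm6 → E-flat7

C##sus2 Eadd9 D# F#maj7 Em6 G#7

A-flat minor up to C-sharp minor is an augmented third; each chord root moves by that interval while the quality stays the same.
Asus2: root A up an augmented third → C##, giving C##sus2.
C-flatadd9: root C-flat up an augmented third → E, giving Eadd9.
B-flat: root B-flat up an augmented third → D#, giving D#.
D-flatmaj7: root D-flat up an augmented third → F#, giving F#maj7.
C-flatm6: root C-flat up an augmented third → E, giving Em6.
E-flat7: root E-flat up an augmented third → G#, giving G#7.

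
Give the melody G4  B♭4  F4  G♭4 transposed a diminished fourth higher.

G4 → Cb5
Bb4 → Ebb5
F4 → Bbb4
Gb4 → Cbb5

Cb5 Ebb5 Bbb4 Cbb5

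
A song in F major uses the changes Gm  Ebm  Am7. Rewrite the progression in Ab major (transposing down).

F major down to Ab major is a major sixth; each chord root moves by that interval while the quality stays the same.
Gm: root G down a major sixth → Bb, giving Bbm.
Ebm: root Eb down a major sixth → Gb, giving Gbm.
Am7: root A down a major sixth → C, giving Cm7.

Bbm Gbm Cm7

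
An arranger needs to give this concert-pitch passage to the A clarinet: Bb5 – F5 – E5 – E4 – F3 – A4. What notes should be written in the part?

Db6 Ab5 G5 G4 Ab3 C5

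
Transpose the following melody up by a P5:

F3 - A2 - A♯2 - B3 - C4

F3: a fifth up reaches C, and 7 semitones makes it C4.
A2 up a perfect fifth is E3.
A#2 up a perfect fifth is E#3.
B3 up a perfect fifth is F#4.
C4: a fifth up reaches G, and 7 semitones makes it G4.

C4 E3 E#3 F#4 G4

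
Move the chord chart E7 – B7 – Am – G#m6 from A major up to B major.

F#7 C#7 Bm A#m6

A major up to B major is a major second; each chord root moves by that interval while the quality stays the same.
E7: root E up a major second → F#, giving F#7.
B7: root B up a major second → C#, giving C#7.
Am: root A up a major second → B, giving Bm.
G#m6: root G# up a major second → A#, giving A#m6.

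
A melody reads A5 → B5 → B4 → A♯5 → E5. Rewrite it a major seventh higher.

G#6 A#6 A#5 G##6 D#6

A5 up a major seventh is G#6.
A major seventh up from B5 gives A#6.
B4: a seventh up reaches A, and 11 semitones makes it A#5.
A#5 up a major seventh is G##6.
A major seventh up from E5 gives D#6.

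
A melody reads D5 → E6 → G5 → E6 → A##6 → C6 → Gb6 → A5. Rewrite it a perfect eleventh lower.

A3 B4 D4 B4 E##5 G4 Db5 E4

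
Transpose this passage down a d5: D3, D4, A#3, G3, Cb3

A diminished fifth down from D3 gives G#2.
D4 down a diminished fifth is G#3.
A diminished fifth down from A#3 gives D##3.
G3 down a diminished fifth is C#3.
Cb3 down a diminished fifth is F2.

G#2 G#3 D##3 C#3 F2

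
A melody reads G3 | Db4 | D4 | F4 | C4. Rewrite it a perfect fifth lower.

C3 Gb3 G3 Bb3 F3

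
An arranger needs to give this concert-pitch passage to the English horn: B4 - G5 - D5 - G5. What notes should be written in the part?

F#5 D6 A5 D6

Written C4 sounds as F3 on the English horn, so concert pitches are written a perfect fifth up.
B4 -> F#5
G5 -> D6
D5 -> A5
G5 -> D6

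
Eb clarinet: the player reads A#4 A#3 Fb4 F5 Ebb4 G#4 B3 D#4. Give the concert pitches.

C#5 C#4 Abb4 Ab5 Gbb4 B4 D4 F#4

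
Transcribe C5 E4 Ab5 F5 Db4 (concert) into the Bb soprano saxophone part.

Written C4 sounds as Bb3 on the Bb soprano saxophone, so concert pitches are written a major second up.
C5 becomes D5
E4 becomes F#4
Ab5 becomes Bb5
F5 becomes G5
Db4 becomes Eb4

D5 F#4 Bb5 G5 Eb4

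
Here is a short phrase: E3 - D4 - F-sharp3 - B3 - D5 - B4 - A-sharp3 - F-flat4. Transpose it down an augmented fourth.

E3 → Bb2
D4 → Ab3
F#3 → C3
B3 → F3
D5 → Ab4
B4 → F4
A#3 → E3
Fb4 → Cbb4

Bb2 Ab3 C3 F3 Ab4 F4 E3 Cbb4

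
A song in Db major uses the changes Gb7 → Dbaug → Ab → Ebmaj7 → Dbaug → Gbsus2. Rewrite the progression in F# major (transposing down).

Db major down to F# major is a diminished sixth; each chord root moves by that interval while the quality stays the same.
Gb7: root Gb down a diminished sixth → B, giving B7.
Dbaug: root Db down a diminished sixth → F#, giving F#aug.
Ab: root Ab down a diminished sixth → C#, giving C#.
Ebmaj7: root Eb down a diminished sixth → G#, giving G#maj7.
Dbaug: root Db down a diminished sixth → F#, giving F#aug.
Gbsus2: root Gb down a diminished sixth → B, giving Bsus2.

B7 F#aug C# G#maj7 F#aug Bsus2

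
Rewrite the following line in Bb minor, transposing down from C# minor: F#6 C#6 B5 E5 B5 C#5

Eb6 Bb5 Ab5 Db5 Ab5 Bb4

From C# down to Bb is an augmented second; apply that to each pitch.
F#6 → Eb6
C#6 → Bb5
B5 → Ab5
E5 → Db5
B5 → Ab5
C#5 → Bb4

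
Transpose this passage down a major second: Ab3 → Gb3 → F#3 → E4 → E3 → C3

Ab3: a second down reaches G, and 2 semitones makes it Gb3.
A major second down from Gb3 gives Fb3.
F#3 down a major second is E3.
E4: a second down reaches D, and 2 semitones makes it D4.
E3 down a major second is D3.
C3: a second down reaches B, and 2 semitones makes it Bb2.

Gb3 Fb3 E3 D4 D3 Bb2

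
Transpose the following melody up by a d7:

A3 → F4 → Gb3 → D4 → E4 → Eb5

Gb4 Ebb5 Fbb4 Cb5 Db5 Dbb6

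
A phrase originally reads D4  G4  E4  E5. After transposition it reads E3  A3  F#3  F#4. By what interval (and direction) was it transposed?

Take the first pair: D4 → E3. D to E spans 7 letter names, so the interval is some kind of seventh.
E3 to D4 is 10 semitones, which makes it a minor seventh; the second version is lower, so the direction is down.
Checking another pair — E5 → F#4 — gives the same interval.

down a minor seventh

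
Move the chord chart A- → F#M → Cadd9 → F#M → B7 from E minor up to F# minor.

B- G#M Dadd9 G#M C#7

E minor up to F# minor is a major second; each chord root moves by that interval while the quality stays the same.
A-: root A up a major second → B, giving B-.
F#M: root F# up a major second → G#, giving G#M.
Cadd9: root C up a major second → D, giving Dadd9.
F#M: root F# up a major second → G#, giving G#M.
B7: root B up a major second → C#, giving C#7.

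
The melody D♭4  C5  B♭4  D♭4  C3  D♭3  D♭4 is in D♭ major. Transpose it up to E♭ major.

D♭ major to E♭ major up is a major second, so every note moves up by that interval.
Db4 -> Eb4
C5 -> D5
Bb4 -> C5
Db4 -> Eb4
C3 -> D3
Db3 -> Eb3
Db4 -> Eb4

Eb4 D5 C5 Eb4 D3 Eb3 Eb4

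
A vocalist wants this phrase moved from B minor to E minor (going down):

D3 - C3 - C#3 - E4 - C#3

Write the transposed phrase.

B minor to E minor down is a perfect fifth, so every note moves down by that interval.
D3 becomes G2
C3 becomes F2
C#3 becomes F#2
E4 becomes A3
C#3 becomes F#2

G2 F2 F#2 A3 F#2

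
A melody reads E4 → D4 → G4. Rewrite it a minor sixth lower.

G#3 F#3 B3

E4 to G#3
D4 to F#3
G4 to B3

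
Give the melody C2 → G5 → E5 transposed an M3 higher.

E2 B5 G#5

C2 to E2
G5 to B5
E5 to G#5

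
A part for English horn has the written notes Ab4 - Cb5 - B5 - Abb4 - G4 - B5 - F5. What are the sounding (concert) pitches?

Written C4 on the English horn sounds as F3, a perfect fifth lower; apply that shift to every note.
Ab4 to Db4
Cb5 to Fb4
B5 to E5
Abb4 to Dbb4
G4 to C4
B5 to E5
F5 to Bb4

Db4 Fb4 E5 Dbb4 C4 E5 Bb4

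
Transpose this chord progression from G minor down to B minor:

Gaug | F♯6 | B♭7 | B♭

G minor down to B minor is a minor sixth; each chord root moves by that interval while the quality stays the same.
Gaug: root G down a minor sixth → B, giving Baug.
F♯6: root F♯ down a minor sixth → A#, giving A#6.
B♭7: root B♭ down a minor sixth → D, giving D7.
B♭: root B♭ down a minor sixth → D, giving D.

Baug A#6 D7 D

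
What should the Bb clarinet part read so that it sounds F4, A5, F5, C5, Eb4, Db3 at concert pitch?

G4 B5 G5 D5 F4 Eb3

Written C4 sounds as Bb3 on the Bb clarinet, so concert pitches are written a major second up.
F4 gives G4
A5 gives B5
F5 gives G5
C5 gives D5
Eb4 gives F4
Db3 gives Eb3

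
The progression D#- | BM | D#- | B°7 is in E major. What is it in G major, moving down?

E major down to G major is a major sixth; each chord root moves by that interval while the quality stays the same.
D#-: root D# down a major sixth → F#, giving F#-.
BM: root B down a major sixth → D, giving DM.
D#-: root D# down a major sixth → F#, giving F#-.
B°7: root B down a major sixth → D, giving D°7.

F#- DM F#- D°7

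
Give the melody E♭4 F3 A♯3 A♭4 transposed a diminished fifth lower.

Eb4 -> A3
F3 -> B2
A#3 -> D##3
Ab4 -> D4

A3 B2 D##3 D4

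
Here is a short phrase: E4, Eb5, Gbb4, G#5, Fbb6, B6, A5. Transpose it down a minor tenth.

C#3 C4 Ebb3 E#4 Dbb5 G#5 F#4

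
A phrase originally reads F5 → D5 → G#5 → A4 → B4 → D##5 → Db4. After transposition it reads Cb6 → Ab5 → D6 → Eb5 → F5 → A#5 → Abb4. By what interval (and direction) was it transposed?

Take the first pair: F5 → Cb6. F to C spans 5 letter names, so the interval is some kind of fifth.
F5 to Cb6 is 6 semitones, which makes it a diminished fifth; the second version is higher, so the direction is up.
Checking another pair — Db4 → Abb4 — gives the same interval.

up a diminished fifth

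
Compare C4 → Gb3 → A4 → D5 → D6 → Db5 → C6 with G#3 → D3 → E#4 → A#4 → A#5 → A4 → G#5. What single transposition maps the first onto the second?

Take the first pair: C4 → G#3. C to G spans 4 letter names, so the interval is some kind of fourth.
G#3 to C4 is 4 semitones, which makes it a diminished fourth; the second version is lower, so the direction is down.
Checking another pair — C6 → G#5 — gives the same interval.

down a diminished fourth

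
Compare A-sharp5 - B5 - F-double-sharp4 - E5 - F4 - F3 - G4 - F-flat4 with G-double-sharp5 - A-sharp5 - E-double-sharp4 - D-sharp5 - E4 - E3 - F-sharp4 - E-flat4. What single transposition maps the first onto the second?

Take the first pair: A#5 → G##5. A to G spans 2 letter names, so the interval is some kind of second.
G##5 to A#5 is 1 semitone, which makes it a minor second; the second version is lower, so the direction is down.
Checking another pair — Fb4 → Eb4 — gives the same interval.

down a minor second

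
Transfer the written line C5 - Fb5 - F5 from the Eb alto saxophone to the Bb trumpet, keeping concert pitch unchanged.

F4 Bbb4 Bb4

First find concert pitch: the Eb alto saxophone sounds a major sixth below written, so C5 Fb5 F5 sounds Eb4 Abb4 Ab4.
Then write for Bb trumpet: it sounds a major second below written, so the part must be a major second above concert.
Eb4 → F4
Abb4 → Bbb4
Ab4 → Bb4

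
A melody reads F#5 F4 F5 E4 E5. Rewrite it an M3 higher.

A#5 A4 A5 G#4 G#5

F#5 -> A#5
F4 -> A4
F5 -> A5
E4 -> G#4
E5 -> G#5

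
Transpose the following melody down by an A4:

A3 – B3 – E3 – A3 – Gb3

A3: a fourth down reaches E, and 6 semitones makes it Eb3.
B3 down an augmented fourth is F3.
E3 down an augmented fourth is Bb2.
A3: a fourth down reaches E, and 6 semitones makes it Eb3.
An augmented fourth down from Gb3 gives Dbb3.

Eb3 F3 Bb2 Eb3 Dbb3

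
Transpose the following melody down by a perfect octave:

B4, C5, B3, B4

B3 C4 B2 B3

B4 -> B3
C5 -> C4
B3 -> B2
B4 -> B3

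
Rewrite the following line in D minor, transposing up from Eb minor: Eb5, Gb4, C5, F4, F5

D6 F5 B5 E5 E6

From Eb up to D is a major seventh; apply that to each pitch.
Eb5 becomes D6
Gb4 becomes F5
C5 becomes B5
F4 becomes E5
F5 becomes E6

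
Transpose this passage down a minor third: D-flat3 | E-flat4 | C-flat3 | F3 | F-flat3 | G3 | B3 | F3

Bb2 C4 Ab2 D3 Db3 E3 G#3 D3

Db3 → Bb2
Eb4 → C4
Cb3 → Ab2
F3 → D3
Fb3 → Db3
G3 → E3
B3 → G#3
F3 → D3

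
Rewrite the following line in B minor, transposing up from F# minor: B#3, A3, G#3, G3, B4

From F# up to B is a perfect fourth; apply that to each pitch.
B#3 → E#4
A3 → D4
G#3 → C#4
G3 → C4
B4 → E5

E#4 D4 C#4 C4 E5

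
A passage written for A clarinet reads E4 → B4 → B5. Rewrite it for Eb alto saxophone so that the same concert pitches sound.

First find concert pitch: the A clarinet sounds a minor third below written, so E4 B4 B5 sounds C#4 G#4 G#5.
Then write for Eb alto saxophone: it sounds a major sixth below written, so the part must be a major sixth above concert.
C#4 → A#4
G#4 → E#5
G#5 → E#6

A#4 E#5 E#6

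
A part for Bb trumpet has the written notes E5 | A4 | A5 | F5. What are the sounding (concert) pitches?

D5 G4 G5 Eb5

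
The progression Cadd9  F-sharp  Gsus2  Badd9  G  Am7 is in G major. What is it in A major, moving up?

Dadd9 G# Asus2 C#add9 A Bm7

G major up to A major is a major second; each chord root moves by that interval while the quality stays the same.
Cadd9: root C up a major second → D, giving Dadd9.
F-sharp: root F-sharp up a major second → G#, giving G#.
Gsus2: root G up a major second → A, giving Asus2.
Badd9: root B up a major second → C#, giving C#add9.
G: root G up a major second → A, giving A.
Am7: root A up a major second → B, giving Bm7.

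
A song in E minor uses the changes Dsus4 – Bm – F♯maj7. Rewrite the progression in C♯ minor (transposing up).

E minor up to C♯ minor is a major sixth; each chord root moves by that interval while the quality stays the same.
Dsus4: root D up a major sixth → B, giving Bsus4.
Bm: root B up a major sixth → G#, giving G#m.
F♯maj7: root F♯ up a major sixth → D#, giving D#maj7.

Bsus4 G#m D#maj7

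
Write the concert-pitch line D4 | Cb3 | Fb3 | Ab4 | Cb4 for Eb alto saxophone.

B4 Ab3 Db4 F5 Ab4

The Eb alto saxophone sounds a major sixth below written, so the written part must be a major sixth above concert — transpose each note up.
D4 -> B4
Cb3 -> Ab3
Fb3 -> Db4
Ab4 -> F5
Cb4 -> Ab4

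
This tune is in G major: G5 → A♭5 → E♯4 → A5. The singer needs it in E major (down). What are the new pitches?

E5 F5 C##4 F#5

G major to E major down is a minor third, so every note moves down by that interval.
G5 to E5
Ab5 to F5
E#4 to C##4
A5 to F#5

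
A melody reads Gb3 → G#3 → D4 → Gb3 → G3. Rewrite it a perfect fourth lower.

Gb3 to Db3
G#3 to D#3
D4 to A3
Gb3 to Db3
G3 to D3

Db3 D#3 A3 Db3 D3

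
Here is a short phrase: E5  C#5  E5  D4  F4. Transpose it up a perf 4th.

E5 gives A5
C#5 gives F#5
E5 gives A5
D4 gives G4
F4 gives Bb4

A5 F#5 A5 G4 Bb4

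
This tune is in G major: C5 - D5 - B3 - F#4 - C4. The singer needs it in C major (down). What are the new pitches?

F4 G4 E3 B3 F3

From G down to C is a perfect fifth; apply that to each pitch.
C5 → F4
D5 → G4
B3 → E3
F#4 → B3
C4 → F3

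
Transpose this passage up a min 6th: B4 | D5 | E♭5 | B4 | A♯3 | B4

B4 -> G5
D5 -> Bb5
Eb5 -> Cb6
B4 -> G5
A#3 -> F#4
B4 -> G5

G5 Bb5 Cb6 G5 F#4 G5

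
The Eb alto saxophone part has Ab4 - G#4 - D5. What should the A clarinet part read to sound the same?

First find concert pitch: the Eb alto saxophone sounds a major sixth below written, so Ab4 G#4 D5 sounds Cb4 B3 F4.
Then write for A clarinet: it sounds a minor third below written, so the part must be a minor third above concert.
Cb4 → Ebb4
B3 → D4
F4 → Ab4

Ebb4 D4 Ab4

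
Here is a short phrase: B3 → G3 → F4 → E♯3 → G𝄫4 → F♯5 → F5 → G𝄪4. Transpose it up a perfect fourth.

E4 C4 Bb4 A#3 Cbb5 B5 Bb5 C##5

B3 gives E4
G3 gives C4
F4 gives Bb4
E#3 gives A#3
Gbb4 gives Cbb5
F#5 gives B5
F5 gives Bb5
G##4 gives C##5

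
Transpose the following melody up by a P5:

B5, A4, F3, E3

F#6 E5 C4 B3

B5 to F#6
A4 to E5
F3 to C4
E3 to B3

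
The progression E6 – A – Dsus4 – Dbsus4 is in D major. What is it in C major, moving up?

D6 G Csus4 Cbsus4

D major up to C major is a minor seventh; each chord root moves by that interval while the quality stays the same.
E6: root E up a minor seventh → D, giving D6.
A: root A up a minor seventh → G, giving G.
Dsus4: root D up a minor seventh → C, giving Csus4.
Dbsus4: root Db up a minor seventh → Cb, giving Cbsus4.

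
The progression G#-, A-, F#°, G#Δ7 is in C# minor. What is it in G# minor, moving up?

D#- E- C#° D#Δ7

C# minor up to G# minor is a perfect fifth; each chord root moves by that interval while the quality stays the same.
G#-: root G# up a perfect fifth → D#, giving D#-.
A-: root A up a perfect fifth → E, giving E-.
F#°: root F# up a perfect fifth → C#, giving C#°.
G#Δ7: root G# up a perfect fifth → D#, giving D#Δ7.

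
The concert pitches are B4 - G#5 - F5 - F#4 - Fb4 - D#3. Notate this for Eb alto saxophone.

G#5 E#6 D6 D#5 Db5 B#3

The Eb alto saxophone sounds a major sixth below written, so the written part must be a major sixth above concert — transpose each note up.
B4 gives G#5
G#5 gives E#6
F5 gives D6
F#4 gives D#5
Fb4 gives Db5
D#3 gives B#3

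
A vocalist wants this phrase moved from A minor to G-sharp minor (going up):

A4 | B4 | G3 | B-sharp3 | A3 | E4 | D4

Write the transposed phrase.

G#5 A#5 F#4 A##4 G#4 D#5 C#5

From A up to G-sharp is a major seventh; apply that to each pitch.
A4 gives G#5
B4 gives A#5
G3 gives F#4
B#3 gives A##4
A3 gives G#4
E4 gives D#5
D4 gives C#5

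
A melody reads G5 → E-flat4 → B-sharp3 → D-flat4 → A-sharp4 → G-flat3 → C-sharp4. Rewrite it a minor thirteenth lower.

G5 gives B3
Eb4 gives G2
B#3 gives D##2
Db4 gives F2
A#4 gives C##3
Gb3 gives Bb1
C#4 gives E#2

B3 G2 D##2 F2 C##3 Bb1 E#2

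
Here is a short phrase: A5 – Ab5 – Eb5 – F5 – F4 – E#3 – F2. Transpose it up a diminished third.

A5 → Cb6
Ab5 → Cbb6
Eb5 → Gbb5
F5 → Abb5
F4 → Abb4
E#3 → G3
F2 → Abb2

Cb6 Cbb6 Gbb5 Abb5 Abb4 G3 Abb2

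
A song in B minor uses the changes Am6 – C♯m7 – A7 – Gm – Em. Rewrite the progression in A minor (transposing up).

Gm6 Bm7 G7 Fm Dm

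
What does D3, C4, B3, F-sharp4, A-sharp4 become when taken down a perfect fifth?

G2 F3 E3 B3 D#4

A perfect fifth down from D3 gives G2.
A perfect fifth down from C4 gives F3.
B3: a fifth down reaches E, and 7 semitones makes it E3.
F#4 down a perfect fifth is B3.
A#4 down a perfect fifth is D#4.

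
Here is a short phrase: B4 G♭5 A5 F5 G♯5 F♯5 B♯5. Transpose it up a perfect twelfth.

F#6 Db7 E7 C7 D#7 C#7 F##7

B4 up a perfect twelfth is F#6.
Gb5: a twelfth up reaches D, and 19 semitones makes it Db7.
A5 up a perfect twelfth is E7.
A perfect twelfth up from F5 gives C7.
G#5: a twelfth up reaches D, and 19 semitones makes it D#7.
F#5 up a perfect twelfth is C#7.
B#5: a twelfth up reaches F, and 19 semitones makes it F##7.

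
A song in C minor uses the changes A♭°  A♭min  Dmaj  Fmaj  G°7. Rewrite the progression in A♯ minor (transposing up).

C minor up to A♯ minor is an augmented sixth; each chord root moves by that interval while the quality stays the same.
A♭°: root A♭ up an augmented sixth → F#, giving F#°.
A♭min: root A♭ up an augmented sixth → F#, giving F#min.
Dmaj: root D up an augmented sixth → B#, giving B#maj.
Fmaj: root F up an augmented sixth → D#, giving D#maj.
G°7: root G up an augmented sixth → E#, giving E#°7.

F#° F#min B#maj D#maj E#°7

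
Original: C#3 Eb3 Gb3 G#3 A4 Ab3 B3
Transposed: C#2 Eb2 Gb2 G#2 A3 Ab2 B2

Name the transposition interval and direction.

down a perfect octave

From C#3 to C#2 is 8 letter names — an octave of some quality.
C#2 to C#3 is 12 semitones, which makes it a perfect octave; the second version is lower, so the direction is down.
Checking another pair — B3 → B2 — gives the same interval.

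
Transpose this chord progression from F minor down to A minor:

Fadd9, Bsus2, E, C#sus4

F minor down to A minor is a minor sixth; each chord root moves by that interval while the quality stays the same.
Fadd9: root F down a minor sixth → A, giving Aadd9.
Bsus2: root B down a minor sixth → D#, giving D#sus2.
E: root E down a minor sixth → G#, giving G#.
C#sus4: root C# down a minor sixth → E#, giving E#sus4.

Aadd9 D#sus2 G# E#sus4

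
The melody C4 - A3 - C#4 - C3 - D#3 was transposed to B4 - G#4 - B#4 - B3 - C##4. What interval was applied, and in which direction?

up a major seventh

Take the first pair: C4 → B4. C to B spans 7 letter names, so the interval is some kind of seventh.
C4 to B4 is 11 semitones, which makes it a major seventh; the second version is higher, so the direction is up.
Checking another pair — D#3 → C##4 — gives the same interval.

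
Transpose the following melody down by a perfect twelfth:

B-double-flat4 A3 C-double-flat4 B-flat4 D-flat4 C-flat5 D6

Ebb3 D2 Fbb2 Eb3 Gb2 Fb3 G4

Bbb4 -> Ebb3
A3 -> D2
Cbb4 -> Fbb2
Bb4 -> Eb3
Db4 -> Gb2
Cb5 -> Fb3
D6 -> G4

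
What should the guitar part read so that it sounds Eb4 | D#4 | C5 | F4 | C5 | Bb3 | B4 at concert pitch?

Eb5 D#5 C6 F5 C6 Bb4 B5

Written C4 sounds as C3 on the guitar, so concert pitches are written a perfect octave up.
Eb4 gives Eb5
D#4 gives D#5
C5 gives C6
F4 gives F5
C5 gives C6
Bb3 gives Bb4
B4 gives B5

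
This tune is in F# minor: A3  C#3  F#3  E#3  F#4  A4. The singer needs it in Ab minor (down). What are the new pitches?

Cb3 Eb2 Ab2 G2 Ab3 Cb4

F# minor to Ab minor down is an augmented sixth, so every note moves down by that interval.
A3 → Cb3
C#3 → Eb2
F#3 → Ab2
E#3 → G2
F#4 → Ab3
A4 → Cb4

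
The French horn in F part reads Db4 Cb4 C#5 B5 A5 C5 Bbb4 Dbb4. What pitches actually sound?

The French horn in F sounds a perfect fifth below written, so transpose each written note down a perfect fifth.
Db4 -> Gb3
Cb4 -> Fb3
C#5 -> F#4
B5 -> E5
A5 -> D5
C5 -> F4
Bbb4 -> Ebb4
Dbb4 -> Gbb3

Gb3 Fb3 F#4 E5 D5 F4 Ebb4 Gbb3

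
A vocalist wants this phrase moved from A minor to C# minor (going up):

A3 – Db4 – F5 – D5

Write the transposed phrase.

From A up to C# is a major third; apply that to each pitch.
A3 gives C#4
Db4 gives F4
F5 gives A5
D5 gives F#5

C#4 F4 A5 F#5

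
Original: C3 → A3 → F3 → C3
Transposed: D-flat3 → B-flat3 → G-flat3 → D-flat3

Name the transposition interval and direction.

From C3 to Db3 is 2 letter names — a second of some quality.
C3 to Db3 is 1 semitone, which makes it a minor second; the second version is higher, so the direction is up.
Checking another pair — C3 → Db3 — gives the same interval.

up a minor second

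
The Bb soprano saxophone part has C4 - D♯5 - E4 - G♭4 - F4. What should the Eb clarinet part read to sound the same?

G3 A#4 B3 Db4 C4

First find concert pitch: the Bb soprano saxophone sounds a major second below written, so C4 D♯5 E4 G♭4 F4 sounds Bb3 C#5 D4 Fb4 Eb4.
Then write for Eb clarinet: it sounds a minor third above written, so the part must be a minor third below concert.
Bb3 → G3
C#5 → A#4
D4 → B3
Fb4 → Db4
Eb4 → C4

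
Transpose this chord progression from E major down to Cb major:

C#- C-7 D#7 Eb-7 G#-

Ab- Abb-7 Bb7 Cbb-7 Eb-

E major down to Cb major is an augmented third; each chord root moves by that interval while the quality stays the same.
C#-: root C# down an augmented third → Ab, giving Ab-.
C-7: root C down an augmented third → Abb, giving Abb-7.
D#7: root D# down an augmented third → Bb, giving Bb7.
Eb-7: root Eb down an augmented third → Cbb, giving Cbb-7.
G#-: root G# down an augmented third → Eb, giving Eb-.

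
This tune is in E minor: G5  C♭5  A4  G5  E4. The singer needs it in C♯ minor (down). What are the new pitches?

E minor to C♯ minor down is a minor third, so every note moves down by that interval.
G5 to E5
Cb5 to Ab4
A4 to F#4
G5 to E5
E4 to C#4

E5 Ab4 F#4 E5 C#4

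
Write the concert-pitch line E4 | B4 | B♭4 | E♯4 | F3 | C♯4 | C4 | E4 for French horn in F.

B4 F#5 F5 B#4 C4 G#4 G4 B4

Written C4 sounds as F3 on the French horn in F, so concert pitches are written a perfect fifth up.
E4 becomes B4
B4 becomes F#5
Bb4 becomes F5
E#4 becomes B#4
F3 becomes C4
C#4 becomes G#4
C4 becomes G4
E4 becomes B4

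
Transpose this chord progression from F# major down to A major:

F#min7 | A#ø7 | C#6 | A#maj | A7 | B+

F# major down to A major is a major sixth; each chord root moves by that interval while the quality stays the same.
F#min7: root F# down a major sixth → A, giving Amin7.
A#ø7: root A# down a major sixth → C#, giving C#ø7.
C#6: root C# down a major sixth → E, giving E6.
A#maj: root A# down a major sixth → C#, giving C#maj.
A7: root A down a major sixth → C, giving C7.
B+: root B down a major sixth → D, giving D+.

Amin7 C#ø7 E6 C#maj C7 D+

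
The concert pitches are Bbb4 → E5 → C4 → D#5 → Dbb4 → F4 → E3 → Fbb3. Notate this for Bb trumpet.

Cb5 F#5 D4 E#5 Ebb4 G4 F#3 Gbb3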